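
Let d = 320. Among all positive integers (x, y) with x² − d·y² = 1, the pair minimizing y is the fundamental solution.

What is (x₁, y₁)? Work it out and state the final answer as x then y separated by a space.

161 9

√320 → a₀=17, period (1,7,1,34); ℓ=4 even so k=3
i=0: a=17 ⇒ p=17, q=1
i=1: a=1 ⇒ p=18, q=1
i=2: a=7 ⇒ p=143, q=8
i=3: a=1 ⇒ p=161, q=9
fundamental: x₁=161, y₁=9  (since 25921 − 320·81 = 1)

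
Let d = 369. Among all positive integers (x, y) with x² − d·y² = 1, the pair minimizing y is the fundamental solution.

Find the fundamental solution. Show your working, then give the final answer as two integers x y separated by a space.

[19; 4,1,3,2,7,4,7,2,3,1,4,38] for √369; ℓ=12 ⇒ convergent index 11
a_0=19:  p_0=19·1+0=19,  q_0=19·0+1=1
a_1=4:  p_1=4·19+1=77,  q_1=4·1+0=4
a_2=1:  p_2=1·77+19=96,  q_2=1·4+1=5
…
a_4=2:  p_4=2·365+96=826,  q_4=2·19+5=43
a_5=7:  p_5=7·826+365=6147,  q_5=7·43+19=320
a_6=4:  p_6=4·6147+826=25414,  q_6=4·320+43=1323
a_7=7:  p_7=7·25414+6147=184045,  q_7=7·1323+320=9581
a_8=2:  p_8=2·184045+25414=393504,  q_8=2·9581+1323=20485
a_9=3:  p_9=3·393504+184045=1364557,  q_9=3·20485+9581=71036
a_10=1:  p_10=1·1364557+393504=1758061,  q_10=1·71036+20485=91521
a_11=4:  p_11=4·1758061+1364557=8396801,  q_11=4·91521+71036=437120
→ (8396801, 437120).  Check: 8396801²=70506267033601, 369·437120²=70506267033600, difference 1.

8396801 437120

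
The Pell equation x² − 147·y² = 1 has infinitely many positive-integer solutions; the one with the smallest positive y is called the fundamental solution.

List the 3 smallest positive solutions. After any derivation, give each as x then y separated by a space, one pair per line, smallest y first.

97 8
18817 1552
3650401 301080

√147 → a₀=12, period (8,24); ℓ=2 even so k=1
a_0=12:  p_0=12·1+0=12,  q_0=12·0+1=1
a_1=8:  p_1=8·12+1=97,  q_1=8·1+0=8
(x₁, y₁) = (97, 8);  97² − 147·8² = 1 ✓
k=2:  x_2 = 97·97+147·8·8 = 18817,  y_2 = 97·8+8·97 = 1552
k=3:  x_3 = 97·18817+147·8·1552 = 3650401,  y_3 = 97·1552+8·18817 = 301080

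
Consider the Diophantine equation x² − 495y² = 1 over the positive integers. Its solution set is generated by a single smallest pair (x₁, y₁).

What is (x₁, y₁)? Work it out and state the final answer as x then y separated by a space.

89 4

d=495: √d = [22; 4,44] (ℓ=2, even), read p_1/q_1
k=0  a_k=22  p_k/q_k = 22/1
k=1  a_k=4  p_k/q_k = 89/4
→ (89, 4).  Check: 89²=7921, 495·4²=7920, difference 1.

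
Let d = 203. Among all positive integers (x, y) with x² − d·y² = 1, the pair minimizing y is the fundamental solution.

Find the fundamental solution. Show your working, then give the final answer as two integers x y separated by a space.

√203 → a₀=14, period (4,28); ℓ=2 even so k=1
i=0: a=14 ⇒ p=14, q=1
i=1: a=4 ⇒ p=57, q=4
fundamental: x₁=57, y₁=4  (since 3249 − 203·16 = 1)

57 4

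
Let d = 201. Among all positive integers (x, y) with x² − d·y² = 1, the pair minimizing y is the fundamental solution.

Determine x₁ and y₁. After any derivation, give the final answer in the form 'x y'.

515095 36332

d=201: √d = [14; 5,1,1,1,2,…,1,5,28] (ℓ=14, even), read p_13/q_13
k=0  a_k=14  p_k/q_k = 14/1
k=1  a_k=5  p_k/q_k = 71/5
k=2  a_k=1  p_k/q_k = 85/6
…
k=4  a_k=1  p_k/q_k = 241/17
k=5  a_k=2  p_k/q_k = 638/45
k=6  a_k=1  p_k/q_k = 879/62
k=7  a_k=8  p_k/q_k = 7670/541
…
k=9  a_k=2  p_k/q_k = 24768/1747
k=10  a_k=1  p_k/q_k = 33317/2350
k=11  a_k=1  p_k/q_k = 58085/4097
k=12  a_k=1  p_k/q_k = 91402/6447
k=13  a_k=5  p_k/q_k = 515095/36332
fundamental: x₁=515095, y₁=36332  (since 265322859025 − 201·1320014224 = 1)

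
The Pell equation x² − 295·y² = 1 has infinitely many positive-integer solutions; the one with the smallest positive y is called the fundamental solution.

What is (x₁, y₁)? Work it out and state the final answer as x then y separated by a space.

2024999 117900

√295 → a₀=17, period (5,1,2,3,2,6,2,3,2,1,5,34); ℓ=12 even so k=11
step 0: (17, 1)  from 17·(1,0) + (0,1)
step 1: (86, 5)  from 5·(17,1) + (1,0)
step 2: (103, 6)  from 1·(86,5) + (17,1)
…
step 8: (108103, 6294)  from 3·(31208,1817) + (14479,843)
…
step 10: (355517, 20699)  from 1·(247414,14405) + (108103,6294)
step 11: (2024999, 117900)  from 5·(355517,20699) + (247414,14405)
(x₁, y₁) = (2024999, 117900);  2024999² − 295·117900² = 1 ✓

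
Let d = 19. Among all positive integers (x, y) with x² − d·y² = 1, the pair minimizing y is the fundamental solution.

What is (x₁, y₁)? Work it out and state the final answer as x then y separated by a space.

170 39

√19 → a₀=4, period (2,1,3,1,2,8); ℓ=6 even so k=5
a_0=4:  p_0=4·1+0=4,  q_0=4·0+1=1
a_1=2:  p_1=2·4+1=9,  q_1=2·1+0=2
a_2=1:  p_2=1·9+4=13,  q_2=1·2+1=3
…
a_4=1:  p_4=1·48+13=61,  q_4=1·11+3=14
a_5=2:  p_5=2·61+48=170,  q_5=2·14+11=39
→ (170, 39).  Check: 170²=28900, 19·39²=28899, difference 1.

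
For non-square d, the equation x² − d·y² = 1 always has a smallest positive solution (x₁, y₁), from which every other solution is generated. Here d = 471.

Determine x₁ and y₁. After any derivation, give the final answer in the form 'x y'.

7838695 361188

√471 → a₀=21, period (1,2,2,1,3,…,2,1,42); ℓ=14 even so k=13
i=0: a=21 ⇒ p=21, q=1
…
i=4: a=1 ⇒ p=217, q=10
i=5: a=3 ⇒ p=803, q=37
…
i=8: a=4 ⇒ p=198665, q=9154
…
i=12: a=2 ⇒ p=5506953, q=253747
i=13: a=1 ⇒ p=7838695, q=361188
(x₁, y₁) = (7838695, 361188);  7838695² − 471·361188² = 1 ✓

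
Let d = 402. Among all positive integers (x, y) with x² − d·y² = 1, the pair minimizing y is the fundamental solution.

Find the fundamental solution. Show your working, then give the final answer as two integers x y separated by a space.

√402 = [20; 20,40, …], period ℓ=2 (even) → k=1
a_0=20:  p_0=20·1+0=20,  q_0=20·0+1=1
a_1=20:  p_1=20·20+1=401,  q_1=20·1+0=20
(x₁, y₁) = (401, 20);  401² − 402·20² = 1 ✓

401 20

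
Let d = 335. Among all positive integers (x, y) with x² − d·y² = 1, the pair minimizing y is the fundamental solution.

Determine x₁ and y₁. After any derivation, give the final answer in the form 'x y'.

604 33

√335 → a₀=18, period (3,3,3,36); ℓ=4 even so k=3
step 0: (18, 1)  from 18·(1,0) + (0,1)
step 1: (55, 3)  from 3·(18,1) + (1,0)
step 2: (183, 10)  from 3·(55,3) + (18,1)
step 3: (604, 33)  from 3·(183,10) + (55,3)
→ (604, 33).  Check: 604²=364816, 335·33²=364815, difference 1.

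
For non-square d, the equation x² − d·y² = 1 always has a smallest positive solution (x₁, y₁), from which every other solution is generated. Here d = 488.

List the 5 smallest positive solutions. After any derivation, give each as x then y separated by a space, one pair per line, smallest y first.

243 11
118097 5346
57394899 2598145
27893802817 1262693124
13556330774163 613666260119

√488 → a₀=22, period (11,44); ℓ=2 even so k=1
i=0: a=22 ⇒ p=22, q=1
i=1: a=11 ⇒ p=243, q=11
fundamental: x₁=243, y₁=11  (since 59049 − 488·121 = 1)
(x_2, y_2) = (243·243 + 488·11·11, 243·11 + 11·243) = (118097, 5346)
(x_3, y_3) = (243·118097 + 488·11·5346, 243·5346 + 11·118097) = (57394899, 2598145)
(x_4, y_4) = (243·57394899 + 488·11·2598145, 243·2598145 + 11·57394899) = (27893802817, 1262693124)
(x_5, y_5) = (243·27893802817 + 488·11·1262693124, 243·1262693124 + 11·27893802817) = (13556330774163, 613666260119)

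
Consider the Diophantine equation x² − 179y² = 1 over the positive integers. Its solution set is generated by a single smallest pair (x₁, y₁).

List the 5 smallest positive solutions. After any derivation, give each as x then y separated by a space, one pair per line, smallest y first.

[13; 2,1,1,1,3,…,1,2,26] for √179; ℓ=14 ⇒ convergent index 13
a_0=13:  p_0=13·1+0=13,  q_0=13·0+1=1
a_1=2:  p_1=2·13+1=27,  q_1=2·1+0=2
…
a_3=1:  p_3=1·40+27=67,  q_3=1·3+2=5
a_4=1:  p_4=1·67+40=107,  q_4=1·5+3=8
a_5=3:  p_5=3·107+67=388,  q_5=3·8+5=29
a_6=5:  p_6=5·388+107=2047,  q_6=5·29+8=153
a_7=13:  p_7=13·2047+388=26999,  q_7=13·153+29=2018
a_8=5:  p_8=5·26999+2047=137042,  q_8=5·2018+153=10243
a_9=3:  p_9=3·137042+26999=438125,  q_9=3·10243+2018=32747
a_10=1:  p_10=1·438125+137042=575167,  q_10=1·32747+10243=42990
a_11=1:  p_11=1·575167+438125=1013292,  q_11=1·42990+32747=75737
a_12=1:  p_12=1·1013292+575167=1588459,  q_12=1·75737+42990=118727
a_13=2:  p_13=2·1588459+1013292=4190210,  q_13=2·118727+75737=313191
fundamental: x₁=4190210, y₁=313191  (since 17557859844100 − 179·98088602481 = 1)
(x_2, y_2) = (4190210·4190210 + 179·313191·313191, 4190210·313191 + 313191·4190210) = (35115719688199, 2624672120220)
(x_3, y_3) = (4190210·35115719688199 + 179·313191·2624672120220, 4190210·2624672120220 + 313191·35115719688199) = (294284479589372473370, 21995854729733779209)
(x_4, y_4) = (4190210·294284479589372473370 + 179·313191·21995854729733779209, 4190210·21995854729733779209 + 313191·294284479589372473370) = (2466227538440333747559727201, 184334500894152933286567560)
(x_5, y_5) = (4190210·2466227538440333747559727201 + 179·313191·184334500894152933286567560, 4190210·184334500894152933286567560 + 313191·2466227538440333747559727201) = (20668022587695847460244899657331050, 1544800537983355129318686777395991)

4190210 313191
35115719688199 2624672120220
294284479589372473370 21995854729733779209
2466227538440333747559727201 184334500894152933286567560
20668022587695847460244899657331050 1544800537983355129318686777395991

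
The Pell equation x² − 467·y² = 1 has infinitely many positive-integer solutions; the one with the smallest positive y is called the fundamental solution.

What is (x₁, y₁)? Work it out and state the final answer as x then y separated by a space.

d=467: √d = [21; 1,1,1,1,3,…,1,1,42] (ℓ=14, even), read p_13/q_13
a_0=21:  p_0=21·1+0=21,  q_0=21·0+1=1
a_1=1:  p_1=1·21+1=22,  q_1=1·1+0=1
…
a_3=1:  p_3=1·43+22=65,  q_3=1·2+1=3
a_4=1:  p_4=1·65+43=108,  q_4=1·3+2=5
a_5=3:  p_5=3·108+65=389,  q_5=3·5+3=18
…
a_7=21:  p_7=21·1275+389=27164,  q_7=21·59+18=1257
…
a_9=3:  p_9=3·82767+27164=275465,  q_9=3·3830+1257=12747
a_10=1:  p_10=1·275465+82767=358232,  q_10=1·12747+3830=16577
a_11=1:  p_11=1·358232+275465=633697,  q_11=1·16577+12747=29324
a_12=1:  p_12=1·633697+358232=991929,  q_12=1·29324+16577=45901
a_13=1:  p_13=1·991929+633697=1625626,  q_13=1·45901+29324=75225
(x₁, y₁) = (1625626, 75225);  1625626² − 467·75225² = 1 ✓

1625626 75225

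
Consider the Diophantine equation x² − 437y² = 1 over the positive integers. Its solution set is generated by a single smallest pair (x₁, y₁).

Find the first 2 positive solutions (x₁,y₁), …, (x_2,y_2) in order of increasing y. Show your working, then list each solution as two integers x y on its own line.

d=437: √d = [20; 1,9,2,9,1,40] (ℓ=6, even), read p_5/q_5
step 0: (20, 1)  from 20·(1,0) + (0,1)
…
step 4: (4160, 199)  from 9·(439,21) + (209,10)
step 5: (4599, 220)  from 1·(4160,199) + (439,21)
fundamental: x₁=4599, y₁=220  (since 21150801 − 437·48400 = 1)
k=2:  x_2 = 4599·4599+437·220·220 = 42301601,  y_2 = 4599·220+220·4599 = 2023560

4599 220
42301601 2023560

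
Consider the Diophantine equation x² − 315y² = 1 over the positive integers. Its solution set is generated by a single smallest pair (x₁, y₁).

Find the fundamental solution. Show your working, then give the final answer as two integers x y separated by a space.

71 4

√315 → a₀=17, period (1,2,1,34); ℓ=4 even so k=3
a_0=17:  p_0=17·1+0=17,  q_0=17·0+1=1
a_1=1:  p_1=1·17+1=18,  q_1=1·1+0=1
a_2=2:  p_2=2·18+17=53,  q_2=2·1+1=3
a_3=1:  p_3=1·53+18=71,  q_3=1·3+1=4
→ (71, 4).  Check: 71²=5041, 315·4²=5040, difference 1.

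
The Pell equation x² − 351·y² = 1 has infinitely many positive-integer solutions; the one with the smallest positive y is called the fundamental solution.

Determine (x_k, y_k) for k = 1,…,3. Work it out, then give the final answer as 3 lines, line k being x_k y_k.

√351 → a₀=18, period (1,2,1,3,2,2,2,3,1,2,1,36); ℓ=12 even so k=11
step 0: (18, 1)  from 18·(1,0) + (0,1)
step 1: (19, 1)  from 1·(18,1) + (1,0)
…
step 3: (75, 4)  from 1·(56,3) + (19,1)
step 4: (281, 15)  from 3·(75,4) + (56,3)
step 5: (637, 34)  from 2·(281,15) + (75,4)
step 6: (1555, 83)  from 2·(637,34) + (281,15)
step 7: (3747, 200)  from 2·(1555,83) + (637,34)
step 8: (12796, 683)  from 3·(3747,200) + (1555,83)
step 9: (16543, 883)  from 1·(12796,683) + (3747,200)
step 10: (45882, 2449)  from 2·(16543,883) + (12796,683)
step 11: (62425, 3332)  from 1·(45882,2449) + (16543,883)
→ (62425, 3332).  Check: 62425²=3896880625, 351·3332²=3896880624, difference 1.
(x_2, y_2) = (62425·62425 + 351·3332·3332, 62425·3332 + 3332·62425) = (7793761249, 416000200)
(x_3, y_3) = (62425·7793761249 + 351·3332·416000200, 62425·416000200 + 3332·7793761249) = (973051091875225, 51937624966668)

62425 3332
7793761249 416000200
973051091875225 51937624966668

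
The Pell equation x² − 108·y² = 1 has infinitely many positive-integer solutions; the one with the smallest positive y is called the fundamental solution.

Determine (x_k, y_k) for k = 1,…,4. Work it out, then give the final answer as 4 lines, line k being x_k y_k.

1351 130
3650401 351260
9863382151 949104390
26650854921601 2564479710520

d=108: √d = [10; 2,1,1,4,1,1,2,20] (ℓ=8, even), read p_7/q_7
step 0: (10, 1)  from 10·(1,0) + (0,1)
step 1: (21, 2)  from 2·(10,1) + (1,0)
…
step 3: (52, 5)  from 1·(31,3) + (21,2)
step 4: (239, 23)  from 4·(52,5) + (31,3)
…
step 6: (530, 51)  from 1·(291,28) + (239,23)
step 7: (1351, 130)  from 2·(530,51) + (291,28)
fundamental: x₁=1351, y₁=130  (since 1825201 − 108·16900 = 1)
n=2: (1351,130)∘(1351,130) = (1351·1351+108·130·130, 1351·130+130·1351) = (3650401,351260)
n=3: (3650401,351260)∘(1351,130) = (1351·3650401+108·130·351260, 1351·351260+130·3650401) = (9863382151,949104390)
n=4: (9863382151,949104390)∘(1351,130) = (1351·9863382151+108·130·949104390, 1351·949104390+130·9863382151) = (26650854921601,2564479710520)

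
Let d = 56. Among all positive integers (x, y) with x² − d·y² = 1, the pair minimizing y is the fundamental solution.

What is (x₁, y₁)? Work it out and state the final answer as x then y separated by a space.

15 2

d=56: √d = [7; 2,14] (ℓ=2, even), read p_1/q_1
a_0=7:  p_0=7·1+0=7,  q_0=7·0+1=1
a_1=2:  p_1=2·7+1=15,  q_1=2·1+0=2
(x₁, y₁) = (15, 2);  15² − 56·2² = 1 ✓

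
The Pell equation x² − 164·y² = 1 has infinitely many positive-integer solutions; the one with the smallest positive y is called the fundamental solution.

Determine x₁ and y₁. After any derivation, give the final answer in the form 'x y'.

√164 → a₀=12, period (1,4,6,4,1,24); ℓ=6 even so k=5
a_0=12:  p_0=12·1+0=12,  q_0=12·0+1=1
…
a_2=4:  p_2=4·13+12=64,  q_2=4·1+1=5
a_3=6:  p_3=6·64+13=397,  q_3=6·5+1=31
a_4=4:  p_4=4·397+64=1652,  q_4=4·31+5=129
a_5=1:  p_5=1·1652+397=2049,  q_5=1·129+31=160
(x₁, y₁) = (2049, 160);  2049² − 164·160² = 1 ✓

2049 160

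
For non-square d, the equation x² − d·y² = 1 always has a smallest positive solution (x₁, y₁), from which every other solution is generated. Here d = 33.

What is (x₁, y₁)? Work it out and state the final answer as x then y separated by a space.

23 4

d=33: √d = [5; 1,2,1,10] (ℓ=4, even), read p_3/q_3
i=0: a=5 ⇒ p=5, q=1
…
i=2: a=2 ⇒ p=17, q=3
i=3: a=1 ⇒ p=23, q=4
→ (23, 4).  Check: 23²=529, 33·4²=528, difference 1.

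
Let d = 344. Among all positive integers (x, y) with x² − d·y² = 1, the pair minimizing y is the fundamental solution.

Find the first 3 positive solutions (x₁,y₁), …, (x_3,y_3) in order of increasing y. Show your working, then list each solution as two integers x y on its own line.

d=344: √d = [18; 1,1,4,1,3,1,4,1,1,36] (ℓ=10, even), read p_9/q_9
k=0  a_k=18  p_k/q_k = 18/1
…
k=3  a_k=4  p_k/q_k = 167/9
…
k=7  a_k=4  p_k/q_k = 4711/254
k=8  a_k=1  p_k/q_k = 5694/307
k=9  a_k=1  p_k/q_k = 10405/561
(x₁, y₁) = (10405, 561);  10405² − 344·561² = 1 ✓
n=2: (10405,561)∘(10405,561) = (10405·10405+344·561·561, 10405·561+561·10405) = (216528049,11674410)
n=3: (216528049,11674410)∘(10405,561) = (10405·216528049+344·561·11674410, 10405·11674410+561·216528049) = (4505948689285,242944471539)

10405 561
216528049 11674410
4505948689285 242944471539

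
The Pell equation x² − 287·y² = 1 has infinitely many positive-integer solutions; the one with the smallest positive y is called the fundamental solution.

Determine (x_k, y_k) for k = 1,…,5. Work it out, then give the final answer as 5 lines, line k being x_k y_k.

√287 → a₀=16, period (1,15,1,32); ℓ=4 even so k=3
step 0: (16, 1)  from 16·(1,0) + (0,1)
step 1: (17, 1)  from 1·(16,1) + (1,0)
step 2: (271, 16)  from 15·(17,1) + (16,1)
step 3: (288, 17)  from 1·(271,16) + (17,1)
(x₁, y₁) = (288, 17);  288² − 287·17² = 1 ✓
k=2:  x_2 = 288·288+287·17·17 = 165887,  y_2 = 288·17+17·288 = 9792
k=3:  x_3 = 288·165887+287·17·9792 = 95550624,  y_3 = 288·9792+17·165887 = 5640175
k=4:  x_4 = 288·95550624+287·17·5640175 = 55036993537,  y_4 = 288·5640175+17·95550624 = 3248731008
k=5:  x_5 = 288·55036993537+287·17·3248731008 = 31701212726688,  y_5 = 288·3248731008+17·55036993537 = 1871263420433

288 17
165887 9792
95550624 5640175
55036993537 3248731008
31701212726688 1871263420433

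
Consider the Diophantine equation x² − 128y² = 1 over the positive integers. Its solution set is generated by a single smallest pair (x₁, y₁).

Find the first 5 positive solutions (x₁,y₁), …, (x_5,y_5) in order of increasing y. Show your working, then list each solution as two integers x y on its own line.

[11; 3,5,3,22] for √128; ℓ=4 ⇒ convergent index 3
k=0  a_k=11  p_k/q_k = 11/1
k=1  a_k=3  p_k/q_k = 34/3
k=2  a_k=5  p_k/q_k = 181/16
k=3  a_k=3  p_k/q_k = 577/51
(x₁, y₁) = (577, 51);  577² − 128·51² = 1 ✓
n=2: (577,51)∘(577,51) = (577·577+128·51·51, 577·51+51·577) = (665857,58854)
n=3: (665857,58854)∘(577,51) = (577·665857+128·51·58854, 577·58854+51·665857) = (768398401,67917465)
n=4: (768398401,67917465)∘(577,51) = (577·768398401+128·51·67917465, 577·67917465+51·768398401) = (886731088897,78376695756)
n=5: (886731088897,78376695756)∘(577,51) = (577·886731088897+128·51·78376695756, 577·78376695756+51·886731088897) = (1023286908188737,90446638984959)

577 51
665857 58854
768398401 67917465
886731088897 78376695756
1023286908188737 90446638984959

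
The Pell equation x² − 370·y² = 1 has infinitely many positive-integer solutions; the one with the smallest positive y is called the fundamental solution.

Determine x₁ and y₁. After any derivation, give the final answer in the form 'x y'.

√370 → a₀=19, period (4,4,38); ℓ=3 odd so k=5
k=0  a_k=19  p_k/q_k = 19/1
k=1  a_k=4  p_k/q_k = 77/4
k=2  a_k=4  p_k/q_k = 327/17
k=3  a_k=38  p_k/q_k = 12503/650
k=4  a_k=4  p_k/q_k = 50339/2617
k=5  a_k=4  p_k/q_k = 213859/11118
fundamental: x₁=213859, y₁=11118  (since 45735671881 − 370·123609924 = 1)

213859 11118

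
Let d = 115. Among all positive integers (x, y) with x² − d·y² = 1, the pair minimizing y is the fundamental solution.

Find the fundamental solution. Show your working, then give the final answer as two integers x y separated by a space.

1126 105

d=115: √d = [10; 1,2,1,1,1,1,1,2,1,20] (ℓ=10, even), read p_9/q_9
k=0  a_k=10  p_k/q_k = 10/1
k=1  a_k=1  p_k/q_k = 11/1
…
k=8  a_k=2  p_k/q_k = 815/76
k=9  a_k=1  p_k/q_k = 1126/105
→ (1126, 105).  Check: 1126²=1267876, 115·105²=1267875, difference 1.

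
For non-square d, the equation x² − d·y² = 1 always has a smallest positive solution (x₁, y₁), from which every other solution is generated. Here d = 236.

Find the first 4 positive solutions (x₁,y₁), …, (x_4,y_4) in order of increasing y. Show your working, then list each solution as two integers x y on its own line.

561799 36570
631236232801 41089978860
709255768702176199 46168618067101710
796918363201596536611201 51874966922918257173720

[15; 2,1,3,5,1,6,1,5,3,1,2,30] for √236; ℓ=12 ⇒ convergent index 11
step 0: (15, 1)  from 15·(1,0) + (0,1)
step 1: (31, 2)  from 2·(15,1) + (1,0)
…
step 6: (7251, 472)  from 6·(1060,69) + (891,58)
step 7: (8311, 541)  from 1·(7251,472) + (1060,69)
…
step 10: (203535, 13249)  from 1·(154729,10072) + (48806,3177)
step 11: (561799, 36570)  from 2·(203535,13249) + (154729,10072)
(x₁, y₁) = (561799, 36570);  561799² − 236·36570² = 1 ✓
(561799+36570√236)^2 = 631236232801 + 41089978860√236
(561799+36570√236)^3 = 709255768702176199 + 46168618067101710√236
(561799+36570√236)^4 = 796918363201596536611201 + 51874966922918257173720√236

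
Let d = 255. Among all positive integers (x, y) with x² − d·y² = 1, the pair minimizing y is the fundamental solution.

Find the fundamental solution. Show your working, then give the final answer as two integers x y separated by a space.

d=255: √d = [15; 1,30] (ℓ=2, even), read p_1/q_1
i=0: a=15 ⇒ p=15, q=1
i=1: a=1 ⇒ p=16, q=1
→ (16, 1).  Check: 16²=256, 255·1²=255, difference 1.

16 1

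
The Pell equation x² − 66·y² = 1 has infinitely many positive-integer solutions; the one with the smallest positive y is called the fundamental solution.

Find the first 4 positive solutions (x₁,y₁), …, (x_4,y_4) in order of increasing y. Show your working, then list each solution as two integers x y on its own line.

65 8
8449 1040
1098305 135192
142771201 17573920

√66 = [8; 8,16, …], period ℓ=2 (even) → k=1
k=0  a_k=8  p_k/q_k = 8/1
k=1  a_k=8  p_k/q_k = 65/8
fundamental: x₁=65, y₁=8  (since 4225 − 66·64 = 1)
n=2: (65,8)∘(65,8) = (65·65+66·8·8, 65·8+8·65) = (8449,1040)
n=3: (8449,1040)∘(65,8) = (65·8449+66·8·1040, 65·1040+8·8449) = (1098305,135192)
n=4: (1098305,135192)∘(65,8) = (65·1098305+66·8·135192, 65·135192+8·1098305) = (142771201,17573920)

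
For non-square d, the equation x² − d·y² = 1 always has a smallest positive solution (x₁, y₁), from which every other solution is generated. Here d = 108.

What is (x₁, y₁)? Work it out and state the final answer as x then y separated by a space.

1351 130

[10; 2,1,1,4,1,1,2,20] for √108; ℓ=8 ⇒ convergent index 7
k=0  a_k=10  p_k/q_k = 10/1
k=1  a_k=2  p_k/q_k = 21/2
…
k=3  a_k=1  p_k/q_k = 52/5
…
k=6  a_k=1  p_k/q_k = 530/51
k=7  a_k=2  p_k/q_k = 1351/130
→ (1351, 130).  Check: 1351²=1825201, 108·130²=1825200, difference 1.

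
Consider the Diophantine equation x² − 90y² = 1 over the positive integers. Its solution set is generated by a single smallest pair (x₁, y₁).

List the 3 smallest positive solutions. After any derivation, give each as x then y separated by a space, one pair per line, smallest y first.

[9; 2,18] for √90; ℓ=2 ⇒ convergent index 1
a_0=9:  p_0=9·1+0=9,  q_0=9·0+1=1
a_1=2:  p_1=2·9+1=19,  q_1=2·1+0=2
fundamental: x₁=19, y₁=2  (since 361 − 90·4 = 1)
n=2: (19,2)∘(19,2) = (19·19+90·2·2, 19·2+2·19) = (721,76)
n=3: (721,76)∘(19,2) = (19·721+90·2·76, 19·76+2·721) = (27379,2886)

19 2
721 76
27379 2886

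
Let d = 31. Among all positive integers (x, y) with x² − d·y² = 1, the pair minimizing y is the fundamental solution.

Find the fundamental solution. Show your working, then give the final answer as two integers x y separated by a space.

1520 273

[5; 1,1,3,5,3,1,1,10] for √31; ℓ=8 ⇒ convergent index 7
k=0  a_k=5  p_k/q_k = 5/1
k=1  a_k=1  p_k/q_k = 6/1
k=2  a_k=1  p_k/q_k = 11/2
…
k=5  a_k=3  p_k/q_k = 657/118
k=6  a_k=1  p_k/q_k = 863/155
k=7  a_k=1  p_k/q_k = 1520/273
(x₁, y₁) = (1520, 273);  1520² − 31·273² = 1 ✓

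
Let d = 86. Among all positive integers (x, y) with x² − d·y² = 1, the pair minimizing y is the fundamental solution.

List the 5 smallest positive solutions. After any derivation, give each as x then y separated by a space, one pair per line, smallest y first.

10405 1122
216528049 23348820
4505948689285 485888943078
93768792007492801 10111348882104360
1951328557169976499525 210417169750702788522

√86 → a₀=9, period (3,1,1,1,8,1,1,1,3,18); ℓ=10 even so k=9
step 0: (9, 1)  from 9·(1,0) + (0,1)
step 1: (28, 3)  from 3·(9,1) + (1,0)
…
step 4: (102, 11)  from 1·(65,7) + (37,4)
step 5: (881, 95)  from 8·(102,11) + (65,7)
step 6: (983, 106)  from 1·(881,95) + (102,11)
step 7: (1864, 201)  from 1·(983,106) + (881,95)
step 8: (2847, 307)  from 1·(1864,201) + (983,106)
step 9: (10405, 1122)  from 3·(2847,307) + (1864,201)
→ (10405, 1122).  Check: 10405²=108264025, 86·1122²=108264024, difference 1.
n=2: (10405,1122)∘(10405,1122) = (10405·10405+86·1122·1122, 10405·1122+1122·10405) = (216528049,23348820)
n=3: (216528049,23348820)∘(10405,1122) = (10405·216528049+86·1122·23348820, 10405·23348820+1122·216528049) = (4505948689285,485888943078)
n=4: (4505948689285,485888943078)∘(10405,1122) = (10405·4505948689285+86·1122·485888943078, 10405·485888943078+1122·4505948689285) = (93768792007492801,10111348882104360)
n=5: (93768792007492801,10111348882104360)∘(10405,1122) = (10405·93768792007492801+86·1122·10111348882104360, 10405·10111348882104360+1122·93768792007492801) = (1951328557169976499525,210417169750702788522)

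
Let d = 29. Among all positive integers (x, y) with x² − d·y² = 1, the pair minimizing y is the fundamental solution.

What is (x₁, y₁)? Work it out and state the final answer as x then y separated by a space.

9801 1820

[5; 2,1,1,2,10] for √29; ℓ=5 ⇒ convergent index 9
i=0: a=5 ⇒ p=5, q=1
i=1: a=2 ⇒ p=11, q=2
i=2: a=1 ⇒ p=16, q=3
i=3: a=1 ⇒ p=27, q=5
i=4: a=2 ⇒ p=70, q=13
…
i=6: a=2 ⇒ p=1524, q=283
…
i=8: a=1 ⇒ p=3775, q=701
i=9: a=2 ⇒ p=9801, q=1820
→ (9801, 1820).  Check: 9801²=96059601, 29·1820²=96059600, difference 1.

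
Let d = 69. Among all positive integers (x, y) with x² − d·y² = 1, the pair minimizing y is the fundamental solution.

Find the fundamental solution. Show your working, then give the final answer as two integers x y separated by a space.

√69 = [8; 3,3,1,4,1,3,3,16, …], period ℓ=8 (even) → k=7
a_0=8:  p_0=8·1+0=8,  q_0=8·0+1=1
…
a_5=1:  p_5=1·515+108=623,  q_5=1·62+13=75
a_6=3:  p_6=3·623+515=2384,  q_6=3·75+62=287
a_7=3:  p_7=3·2384+623=7775,  q_7=3·287+75=936
→ (7775, 936).  Check: 7775²=60450625, 69·936²=60450624, difference 1.

7775 936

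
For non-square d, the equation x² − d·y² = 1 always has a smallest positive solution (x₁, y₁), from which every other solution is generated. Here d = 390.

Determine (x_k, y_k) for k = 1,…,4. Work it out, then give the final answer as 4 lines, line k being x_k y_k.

79 4
12481 632
1971919 99852
311550721 15775984

√390 → a₀=19, period (1,2,1,38); ℓ=4 even so k=3
a_0=19:  p_0=19·1+0=19,  q_0=19·0+1=1
…
a_2=2:  p_2=2·20+19=59,  q_2=2·1+1=3
a_3=1:  p_3=1·59+20=79,  q_3=1·3+1=4
fundamental: x₁=79, y₁=4  (since 6241 − 390·16 = 1)
(x_2, y_2) = (79·79 + 390·4·4, 79·4 + 4·79) = (12481, 632)
(x_3, y_3) = (79·12481 + 390·4·632, 79·632 + 4·12481) = (1971919, 99852)
(x_4, y_4) = (79·1971919 + 390·4·99852, 79·99852 + 4·1971919) = (311550721, 15775984)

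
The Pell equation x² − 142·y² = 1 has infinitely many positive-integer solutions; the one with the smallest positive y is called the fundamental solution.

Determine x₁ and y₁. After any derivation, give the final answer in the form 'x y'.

143 12

√142 → a₀=11, period (1,10,1,22); ℓ=4 even so k=3
k=0  a_k=11  p_k/q_k = 11/1
…
k=2  a_k=10  p_k/q_k = 131/11
k=3  a_k=1  p_k/q_k = 143/12
fundamental: x₁=143, y₁=12  (since 20449 − 142·144 = 1)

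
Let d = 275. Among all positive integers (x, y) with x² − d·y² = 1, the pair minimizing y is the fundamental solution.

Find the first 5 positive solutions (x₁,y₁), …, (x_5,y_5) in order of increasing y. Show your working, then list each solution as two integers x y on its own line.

d=275: √d = [16; 1,1,2,1,1,32] (ℓ=6, even), read p_5/q_5
step 0: (16, 1)  from 16·(1,0) + (0,1)
step 1: (17, 1)  from 1·(16,1) + (1,0)
step 2: (33, 2)  from 1·(17,1) + (16,1)
step 3: (83, 5)  from 2·(33,2) + (17,1)
step 4: (116, 7)  from 1·(83,5) + (33,2)
step 5: (199, 12)  from 1·(116,7) + (83,5)
(x₁, y₁) = (199, 12);  199² − 275·12² = 1 ✓
k=2:  x_2 = 199·199+275·12·12 = 79201,  y_2 = 199·12+12·199 = 4776
k=3:  x_3 = 199·79201+275·12·4776 = 31521799,  y_3 = 199·4776+12·79201 = 1900836
k=4:  x_4 = 199·31521799+275·12·1900836 = 12545596801,  y_4 = 199·1900836+12·31521799 = 756527952
k=5:  x_5 = 199·12545596801+275·12·756527952 = 4993116004999,  y_5 = 199·756527952+12·12545596801 = 301096224060

199 12
79201 4776
31521799 1900836
12545596801 756527952
4993116004999 301096224060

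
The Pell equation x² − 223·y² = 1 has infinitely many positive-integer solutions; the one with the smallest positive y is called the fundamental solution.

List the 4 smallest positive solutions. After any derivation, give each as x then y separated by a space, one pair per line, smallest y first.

[14; 1,13,1,28] for √223; ℓ=4 ⇒ convergent index 3
k=0  a_k=14  p_k/q_k = 14/1
…
k=2  a_k=13  p_k/q_k = 209/14
k=3  a_k=1  p_k/q_k = 224/15
(x₁, y₁) = (224, 15);  224² − 223·15² = 1 ✓
k=2:  x_2 = 224·224+223·15·15 = 100351,  y_2 = 224·15+15·224 = 6720
k=3:  x_3 = 224·100351+223·15·6720 = 44957024,  y_3 = 224·6720+15·100351 = 3010545
k=4:  x_4 = 224·44957024+223·15·3010545 = 20140646401,  y_4 = 224·3010545+15·44957024 = 1348717440

224 15
100351 6720
44957024 3010545
20140646401 1348717440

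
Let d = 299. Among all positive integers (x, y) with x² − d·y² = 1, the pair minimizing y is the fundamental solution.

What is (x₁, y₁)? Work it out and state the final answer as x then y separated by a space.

[17; 3,2,3,34] for √299; ℓ=4 ⇒ convergent index 3
a_0=17:  p_0=17·1+0=17,  q_0=17·0+1=1
…
a_2=2:  p_2=2·52+17=121,  q_2=2·3+1=7
a_3=3:  p_3=3·121+52=415,  q_3=3·7+3=24
fundamental: x₁=415, y₁=24  (since 172225 − 299·576 = 1)

415 24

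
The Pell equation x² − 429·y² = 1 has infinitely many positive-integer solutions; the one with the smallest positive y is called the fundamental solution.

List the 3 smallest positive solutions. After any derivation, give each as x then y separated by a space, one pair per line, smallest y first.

1524095 73584
4645731138049 224298012960
14161071197688057215 683702960124468816

d=429: √d = [20; 1,2,2,9,1,12,1,9,2,2,1,40] (ℓ=12, even), read p_11/q_11
step 0: (20, 1)  from 20·(1,0) + (0,1)
…
step 2: (62, 3)  from 2·(21,1) + (20,1)
…
step 9: (438459, 21169)  from 2·(208718,10077) + (21023,1015)
step 10: (1085636, 52415)  from 2·(438459,21169) + (208718,10077)
step 11: (1524095, 73584)  from 1·(1085636,52415) + (438459,21169)
fundamental: x₁=1524095, y₁=73584  (since 2322865569025 − 429·5414605056 = 1)
(1524095+73584√429)^2 = 4645731138049 + 224298012960√429
(1524095+73584√429)^3 = 14161071197688057215 + 683702960124468816√429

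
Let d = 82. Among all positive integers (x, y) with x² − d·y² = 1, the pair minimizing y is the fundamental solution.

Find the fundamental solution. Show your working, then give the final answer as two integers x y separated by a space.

√82 → a₀=9, period (18); ℓ=1 odd so k=1
k=0  a_k=9  p_k/q_k = 9/1
k=1  a_k=18  p_k/q_k = 163/18
(x₁, y₁) = (163, 18);  163² − 82·18² = 1 ✓

163 18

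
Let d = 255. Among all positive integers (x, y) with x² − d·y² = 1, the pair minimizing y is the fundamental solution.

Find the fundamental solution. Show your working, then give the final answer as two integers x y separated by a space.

√255 = [15; 1,30, …], period ℓ=2 (even) → k=1
a_0=15:  p_0=15·1+0=15,  q_0=15·0+1=1
a_1=1:  p_1=1·15+1=16,  q_1=1·1+0=1
fundamental: x₁=16, y₁=1  (since 256 − 255·1 = 1)

16 1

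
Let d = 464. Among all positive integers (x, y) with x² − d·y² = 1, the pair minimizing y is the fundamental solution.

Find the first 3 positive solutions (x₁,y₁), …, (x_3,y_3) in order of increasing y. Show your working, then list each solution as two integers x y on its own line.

√464 → a₀=21, period (1,1,5,1,1,1,5,1,1,42); ℓ=10 even so k=9
step 0: (21, 1)  from 21·(1,0) + (0,1)
step 1: (22, 1)  from 1·(21,1) + (1,0)
step 2: (43, 2)  from 1·(22,1) + (21,1)
…
step 4: (280, 13)  from 1·(237,11) + (43,2)
step 5: (517, 24)  from 1·(280,13) + (237,11)
step 6: (797, 37)  from 1·(517,24) + (280,13)
step 7: (4502, 209)  from 5·(797,37) + (517,24)
step 8: (5299, 246)  from 1·(4502,209) + (797,37)
step 9: (9801, 455)  from 1·(5299,246) + (4502,209)
fundamental: x₁=9801, y₁=455  (since 96059601 − 464·207025 = 1)
(9801+455√464)^2 = 192119201 + 8918910√464
(9801+455√464)^3 = 3765920568201 + 174828473365√464

9801 455
192119201 8918910
3765920568201 174828473365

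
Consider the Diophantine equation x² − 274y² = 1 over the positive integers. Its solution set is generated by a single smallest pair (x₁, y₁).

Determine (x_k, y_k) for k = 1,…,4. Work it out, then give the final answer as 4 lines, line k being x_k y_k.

3959299 239190
31352097142801 1894049455620
248264653730785753699 14998216231173381570
1965907990503261255572251201 118764845051735182903983240

√274 = [16; 1,1,4,4,1,1,32, …], period ℓ=7 (odd) → k=13
a_0=16:  p_0=16·1+0=16,  q_0=16·0+1=1
a_1=1:  p_1=1·16+1=17,  q_1=1·1+0=1
a_2=1:  p_2=1·17+16=33,  q_2=1·1+1=2
…
a_4=4:  p_4=4·149+33=629,  q_4=4·9+2=38
a_5=1:  p_5=1·629+149=778,  q_5=1·38+9=47
a_6=1:  p_6=1·778+629=1407,  q_6=1·47+38=85
…
a_9=1:  p_9=1·47209+45802=93011,  q_9=1·2852+2767=5619
a_10=4:  p_10=4·93011+47209=419253,  q_10=4·5619+2852=25328
…
a_12=1:  p_12=1·1770023+419253=2189276,  q_12=1·106931+25328=132259
a_13=1:  p_13=1·2189276+1770023=3959299,  q_13=1·132259+106931=239190
→ (3959299, 239190).  Check: 3959299²=15676048571401, 274·239190²=15676048571400, difference 1.
(x_2, y_2) = (3959299·3959299 + 274·239190·239190, 3959299·239190 + 239190·3959299) = (31352097142801, 1894049455620)
(x_3, y_3) = (3959299·31352097142801 + 274·239190·1894049455620, 3959299·1894049455620 + 239190·31352097142801) = (248264653730785753699, 14998216231173381570)
(x_4, y_4) = (3959299·248264653730785753699 + 274·239190·14998216231173381570, 3959299·14998216231173381570 + 239190·248264653730785753699) = (1965907990503261255572251201, 118764845051735182903983240)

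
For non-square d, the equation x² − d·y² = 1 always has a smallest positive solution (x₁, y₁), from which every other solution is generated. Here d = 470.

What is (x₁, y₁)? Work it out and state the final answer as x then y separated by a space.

√470 = [21; 1,2,8,2,1,42, …], period ℓ=6 (even) → k=5
step 0: (21, 1)  from 21·(1,0) + (0,1)
step 1: (22, 1)  from 1·(21,1) + (1,0)
step 2: (65, 3)  from 2·(22,1) + (21,1)
step 3: (542, 25)  from 8·(65,3) + (22,1)
step 4: (1149, 53)  from 2·(542,25) + (65,3)
step 5: (1691, 78)  from 1·(1149,53) + (542,25)
→ (1691, 78).  Check: 1691²=2859481, 470·78²=2859480, difference 1.

1691 78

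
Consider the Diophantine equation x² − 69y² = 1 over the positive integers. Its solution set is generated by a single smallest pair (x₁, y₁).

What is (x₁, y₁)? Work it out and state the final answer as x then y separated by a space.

d=69: √d = [8; 3,3,1,4,1,3,3,16] (ℓ=8, even), read p_7/q_7
k=0  a_k=8  p_k/q_k = 8/1
k=1  a_k=3  p_k/q_k = 25/3
k=2  a_k=3  p_k/q_k = 83/10
k=3  a_k=1  p_k/q_k = 108/13
k=4  a_k=4  p_k/q_k = 515/62
k=5  a_k=1  p_k/q_k = 623/75
k=6  a_k=3  p_k/q_k = 2384/287
k=7  a_k=3  p_k/q_k = 7775/936
fundamental: x₁=7775, y₁=936  (since 60450625 − 69·876096 = 1)

7775 936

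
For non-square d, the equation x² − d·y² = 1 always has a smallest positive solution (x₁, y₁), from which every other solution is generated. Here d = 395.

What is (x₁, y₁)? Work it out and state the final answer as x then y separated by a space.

√395 → a₀=19, period (1,6,1,38); ℓ=4 even so k=3
i=0: a=19 ⇒ p=19, q=1
i=1: a=1 ⇒ p=20, q=1
i=2: a=6 ⇒ p=139, q=7
i=3: a=1 ⇒ p=159, q=8
(x₁, y₁) = (159, 8);  159² − 395·8² = 1 ✓

159 8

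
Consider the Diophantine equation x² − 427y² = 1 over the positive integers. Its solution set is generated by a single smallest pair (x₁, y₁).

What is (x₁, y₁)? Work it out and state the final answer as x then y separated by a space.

d=427: √d = [20; 1,1,1,40] (ℓ=4, even), read p_3/q_3
a_0=20:  p_0=20·1+0=20,  q_0=20·0+1=1
…
a_2=1:  p_2=1·21+20=41,  q_2=1·1+1=2
a_3=1:  p_3=1·41+21=62,  q_3=1·2+1=3
fundamental: x₁=62, y₁=3  (since 3844 − 427·9 = 1)

62 3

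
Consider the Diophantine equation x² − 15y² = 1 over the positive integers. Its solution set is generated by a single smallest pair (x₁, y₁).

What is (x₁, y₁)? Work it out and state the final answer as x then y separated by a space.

4 1

[3; 1,6] for √15; ℓ=2 ⇒ convergent index 1
a_0=3:  p_0=3·1+0=3,  q_0=3·0+1=1
a_1=1:  p_1=1·3+1=4,  q_1=1·1+0=1
fundamental: x₁=4, y₁=1  (since 16 − 15·1 = 1)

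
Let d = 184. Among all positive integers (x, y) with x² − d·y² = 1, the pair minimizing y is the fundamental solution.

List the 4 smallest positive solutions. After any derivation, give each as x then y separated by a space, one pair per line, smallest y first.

d=184: √d = [13; 1,1,3,2,1,2,1,2,3,1,1,26] (ℓ=12, even), read p_11/q_11
step 0: (13, 1)  from 13·(1,0) + (0,1)
step 1: (14, 1)  from 1·(13,1) + (1,0)
step 2: (27, 2)  from 1·(14,1) + (13,1)
…
step 5: (312, 23)  from 1·(217,16) + (95,7)
…
step 8: (3147, 232)  from 2·(1153,85) + (841,62)
step 9: (10594, 781)  from 3·(3147,232) + (1153,85)
step 10: (13741, 1013)  from 1·(10594,781) + (3147,232)
step 11: (24335, 1794)  from 1·(13741,1013) + (10594,781)
(x₁, y₁) = (24335, 1794);  24335² − 184·1794² = 1 ✓
(24335+1794√184)^2 = 1184384449 + 87313980√184
(24335+1794√184)^3 = 57643991108495 + 4249571404806√184
(24335+1794√184)^4 = 2805533046066067201 + 206826640184594040√184

24335 1794
1184384449 87313980
57643991108495 4249571404806
2805533046066067201 206826640184594040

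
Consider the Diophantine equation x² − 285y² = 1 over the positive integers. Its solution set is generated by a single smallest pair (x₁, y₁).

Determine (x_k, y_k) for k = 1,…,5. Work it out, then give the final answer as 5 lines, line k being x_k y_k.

[16; 1,7,2,7,1,32] for √285; ℓ=6 ⇒ convergent index 5
k=0  a_k=16  p_k/q_k = 16/1
…
k=2  a_k=7  p_k/q_k = 135/8
…
k=4  a_k=7  p_k/q_k = 2144/127
k=5  a_k=1  p_k/q_k = 2431/144
→ (2431, 144).  Check: 2431²=5909761, 285·144²=5909760, difference 1.
(x_2, y_2) = (2431·2431 + 285·144·144, 2431·144 + 144·2431) = (11819521, 700128)
(x_3, y_3) = (2431·11819521 + 285·144·700128, 2431·700128 + 144·11819521) = (57466508671, 3404022192)
(x_4, y_4) = (2431·57466508671 + 285·144·3404022192, 2431·3404022192 + 144·57466508671) = (279402153338881, 16550355197376)
(x_5, y_5) = (2431·279402153338881 + 285·144·16550355197376, 2431·16550355197376 + 144·279402153338881) = (1358453212067130751, 80467823565619920)

2431 144
11819521 700128
57466508671 3404022192
279402153338881 16550355197376
1358453212067130751 80467823565619920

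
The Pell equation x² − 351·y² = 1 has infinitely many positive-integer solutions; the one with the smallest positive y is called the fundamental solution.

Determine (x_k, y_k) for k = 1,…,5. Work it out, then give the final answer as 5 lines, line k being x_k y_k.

√351 → a₀=18, period (1,2,1,3,2,2,2,3,1,2,1,36); ℓ=12 even so k=11
i=0: a=18 ⇒ p=18, q=1
…
i=2: a=2 ⇒ p=56, q=3
i=3: a=1 ⇒ p=75, q=4
i=4: a=3 ⇒ p=281, q=15
i=5: a=2 ⇒ p=637, q=34
…
i=7: a=2 ⇒ p=3747, q=200
i=8: a=3 ⇒ p=12796, q=683
i=9: a=1 ⇒ p=16543, q=883
i=10: a=2 ⇒ p=45882, q=2449
i=11: a=1 ⇒ p=62425, q=3332
→ (62425, 3332).  Check: 62425²=3896880625, 351·3332²=3896880624, difference 1.
(x_2, y_2) = (62425·62425 + 351·3332·3332, 62425·3332 + 3332·62425) = (7793761249, 416000200)
(x_3, y_3) = (62425·7793761249 + 351·3332·416000200, 62425·416000200 + 3332·7793761249) = (973051091875225, 51937624966668)
(x_4, y_4) = (62425·973051091875225 + 351·3332·51937624966668, 62425·51937624966668 + 3332·973051091875225) = (121485428812828080001, 6484412476672499600)
(x_5, y_5) = (62425·121485428812828080001 + 351·3332·6484412476672499600, 62425·6484412476672499600 + 3332·121485428812828080001) = (15167455786308534696249625, 809578897660623950093332)

62425 3332
7793761249 416000200
973051091875225 51937624966668
121485428812828080001 6484412476672499600
15167455786308534696249625 809578897660623950093332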